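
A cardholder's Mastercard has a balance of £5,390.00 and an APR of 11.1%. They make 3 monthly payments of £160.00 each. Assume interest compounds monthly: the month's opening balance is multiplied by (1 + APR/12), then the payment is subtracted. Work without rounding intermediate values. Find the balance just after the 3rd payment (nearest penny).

£5,056.51

Monthly rate r = 11.1%/12 = 0.925% = 0.00925.
Each month: B ← B·(1+r) − £160.00.
Month 1: interest £49.86; balance after payment £5,279.86.
Month 2: interest £48.84; balance after payment £5,168.70.
Month 3: interest £47.81; balance after payment £5,056.51.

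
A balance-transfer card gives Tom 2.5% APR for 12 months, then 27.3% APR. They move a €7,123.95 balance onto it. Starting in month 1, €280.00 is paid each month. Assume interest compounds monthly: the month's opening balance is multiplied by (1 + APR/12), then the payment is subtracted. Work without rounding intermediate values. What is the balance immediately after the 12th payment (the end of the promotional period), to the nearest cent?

Promo months 1–12 at r₀ = 2.5%/12 = 0.00208333; months 13+ at r₁ = 27.3%/12 = 0.02275.
After month 12: iterate B ← B·(1+r₀) − €280.00 for 12 months → €3,905.34.

€3,905.34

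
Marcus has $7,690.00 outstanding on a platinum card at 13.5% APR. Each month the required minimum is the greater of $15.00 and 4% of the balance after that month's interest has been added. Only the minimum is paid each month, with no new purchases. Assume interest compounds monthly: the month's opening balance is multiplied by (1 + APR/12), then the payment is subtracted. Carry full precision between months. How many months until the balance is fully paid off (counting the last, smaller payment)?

132 months

Monthly rate r = 13.5%/12 = 1.125% = 0.01125.
While 4% of the post-interest balance exceeds $15.00, each month B ← (B·(1+r))·(1 − 0.04), i.e. B shrinks by the factor (1+r)·0.96 = 0.9708.
This holds for months 1–103. Entering month 104 the balance is $363.32; 4% of the post-interest balance is now below $15.00, so the flat $15.00 minimum applies from here.
From month 104 a fixed $15.00 at rate r clears $363.32 in 29 more payments. Total: 103 + 29 = 132 months.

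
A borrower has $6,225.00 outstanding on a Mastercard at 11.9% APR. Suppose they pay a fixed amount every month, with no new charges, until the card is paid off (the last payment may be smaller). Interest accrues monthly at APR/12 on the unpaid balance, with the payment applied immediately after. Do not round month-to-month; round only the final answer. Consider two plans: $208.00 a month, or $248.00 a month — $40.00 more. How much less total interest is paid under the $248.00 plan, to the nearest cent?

$228.04

Monthly rate r = 11.9%/12 = 0.991667% = 0.00991667.
At $208.00/mo: n = ⌈−ln(1 − rB₀/P)/ln(1+r)⌉ = 36 payments (last $141.84); total interest = total paid − $6,225.00 = $1,196.84.
At $248.00/mo: 30 payments (last $1.80); total interest $968.80.
Interest saved = $1,196.84 − $968.80 = $228.04.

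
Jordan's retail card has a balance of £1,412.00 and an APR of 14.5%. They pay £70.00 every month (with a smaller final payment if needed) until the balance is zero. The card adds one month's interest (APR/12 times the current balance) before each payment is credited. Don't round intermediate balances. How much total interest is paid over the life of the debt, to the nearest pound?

£216

Monthly rate r = 14.5%/12 = 1.20833% = 0.0120833.
Payoff takes n = ⌈−ln(1 − rB₀/P)/ln(1+r)⌉ = ⌈23.259⌉ = 24 payments; the last is £18.24.
Total paid = 23·£70.00 + £18.24 = £1,628.24.
Total interest = total paid − principal = £1,628.24 − £1,412.00 = £216.24.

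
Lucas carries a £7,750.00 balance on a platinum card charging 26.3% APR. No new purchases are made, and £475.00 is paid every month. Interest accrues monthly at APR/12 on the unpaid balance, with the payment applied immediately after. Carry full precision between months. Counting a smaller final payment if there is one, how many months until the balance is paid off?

Monthly rate r = 26.3%/12 = 2.19167% = 0.0219167.
Recurrence: B ← B·(1+r) − £475.00.
Month 1: interest £169.85; balance after payment £7,444.85.
Month 2: interest £163.17; balance after payment £7,133.02.
Closed form: n = −ln(1 − rB₀/P)/ln(1+r) = −ln(0.64241)/ln(1.02192) ≈ 20.412, so the balance reaches zero during payment 21.

21 months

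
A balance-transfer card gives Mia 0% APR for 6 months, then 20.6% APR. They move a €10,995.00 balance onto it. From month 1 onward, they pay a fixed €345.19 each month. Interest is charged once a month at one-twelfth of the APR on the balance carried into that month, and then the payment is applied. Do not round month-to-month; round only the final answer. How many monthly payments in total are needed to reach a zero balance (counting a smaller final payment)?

Promo months 1–6 at r₀ = 0%/12 = 0; months 7+ at r₁ = 20.6%/12 = 0.0171667.
After month 6 (no interest yet): B = €10,995.00 − 6·€345.19 = €8,923.86.
Then at r₁ with €345.19/mo: n₂ = −ln(1 − r₁·B/P)/ln(1+r₁) ≈ 34.46 → 35 more payments.

41 payments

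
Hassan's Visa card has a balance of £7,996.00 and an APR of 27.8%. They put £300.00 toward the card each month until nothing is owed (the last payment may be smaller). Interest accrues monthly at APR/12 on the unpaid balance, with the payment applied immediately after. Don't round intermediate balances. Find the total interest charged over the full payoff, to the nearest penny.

Monthly rate r = 27.8%/12 = 2.31667% = 0.0231667.
Payoff takes n = ⌈−ln(1 − rB₀/P)/ln(1+r)⌉ = ⌈41.958⌉ = 42 payments; the last is £287.62.
Total paid = 41·£300.00 + £287.62 = £12,587.62.
Total interest = total paid − principal = £12,587.62 − £7,996.00 = £4,591.62.

£4,591.62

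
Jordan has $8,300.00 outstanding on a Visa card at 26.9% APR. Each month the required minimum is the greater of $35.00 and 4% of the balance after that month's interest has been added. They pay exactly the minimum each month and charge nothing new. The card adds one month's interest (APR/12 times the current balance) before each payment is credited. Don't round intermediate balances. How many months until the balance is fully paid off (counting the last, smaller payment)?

Monthly rate r = 26.9%/12 = 2.24167% = 0.0224167.
While 4% of the post-interest balance exceeds $35.00, each month B ← (B·(1+r))·(1 − 0.04), i.e. B shrinks by the factor (1+r)·0.96 = 0.98152.
This holds for months 1–122. Entering month 123 the balance is $852.66; 4% of the post-interest balance is now below $35.00, so the flat $35.00 minimum applies from here.
From month 123 a fixed $35.00 at rate r clears $852.66 in 36 more payments. Total: 122 + 36 = 158 months.

158 months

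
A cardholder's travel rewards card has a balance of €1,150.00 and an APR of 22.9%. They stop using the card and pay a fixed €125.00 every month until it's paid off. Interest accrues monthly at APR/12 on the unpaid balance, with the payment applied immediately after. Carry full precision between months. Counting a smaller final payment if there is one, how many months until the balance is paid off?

Monthly rate r = 22.9%/12 = 1.90833% = 0.0190833.
Recurrence: B ← B·(1+r) − €125.00.
Month 1: interest €21.95; balance after payment €1,046.95.
Month 2: interest €19.98; balance after payment €941.93.
Closed form: n = −ln(1 − rB₀/P)/ln(1+r) = −ln(0.82443)/ln(1.01908) ≈ 10.213, so the balance reaches zero during payment 11.

11 months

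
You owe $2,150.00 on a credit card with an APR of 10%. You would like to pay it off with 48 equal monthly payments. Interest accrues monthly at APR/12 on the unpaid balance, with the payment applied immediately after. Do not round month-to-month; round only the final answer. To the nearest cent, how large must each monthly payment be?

$54.53

Monthly rate r = 10%/12 = 0.833333% = 0.00833333.
Level-payment amortization: P = B₀·r / (1 − (1+r)^(−n)) = 2150.00·0.00833333 / (1 − 1.00833^(−48)).
Denominator 1 − (1+r)^(−48) = 0.328568001.
P = 17.9167 / 0.328568001 ≈ 54.53.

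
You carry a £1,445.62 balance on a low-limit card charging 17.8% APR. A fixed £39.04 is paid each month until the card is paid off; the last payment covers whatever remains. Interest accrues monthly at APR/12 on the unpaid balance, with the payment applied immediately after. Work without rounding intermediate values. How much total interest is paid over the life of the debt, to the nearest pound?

£667

Monthly rate r = 17.8%/12 = 1.48333% = 0.0148333.
Payoff takes n = ⌈−ln(1 − rB₀/P)/ln(1+r)⌉ = ⌈54.120⌉ = 55 payments; the last is £4.70.
Total paid = 54·£39.04 + £4.70 = £2,112.86.
Total interest = total paid − principal = £2,112.86 − £1,445.62 = £667.24.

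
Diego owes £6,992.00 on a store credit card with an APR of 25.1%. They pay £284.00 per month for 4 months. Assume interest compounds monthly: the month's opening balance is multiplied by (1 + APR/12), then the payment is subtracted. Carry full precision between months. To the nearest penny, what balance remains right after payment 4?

Monthly rate r = 25.1%/12 = 2.09167% = 0.0209167.
Each month: B ← B·(1+r) − £284.00.
Month 1: interest £146.25; balance after payment £6,854.25.
Month 2: interest £143.37; balance after payment £6,713.62.
Month 3: interest £140.43; balance after payment £6,570.04.
Month 4: interest £137.42; balance after payment £6,423.47.

£6,423.47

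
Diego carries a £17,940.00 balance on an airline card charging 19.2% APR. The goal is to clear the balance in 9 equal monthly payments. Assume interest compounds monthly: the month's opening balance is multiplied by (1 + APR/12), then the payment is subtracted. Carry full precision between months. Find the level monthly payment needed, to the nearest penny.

Monthly rate r = 19.2%/12 = 1.6% = 0.016.
Level-payment amortization: P = B₀·r / (1 − (1+r)^(−n)) = 17940.00·0.016 / (1 − 1.016^(−9)).
Denominator 1 − (1+r)^(−9) = 0.1331247.
P = 287.04 / 0.1331247 ≈ 2156.17.

£2,156.17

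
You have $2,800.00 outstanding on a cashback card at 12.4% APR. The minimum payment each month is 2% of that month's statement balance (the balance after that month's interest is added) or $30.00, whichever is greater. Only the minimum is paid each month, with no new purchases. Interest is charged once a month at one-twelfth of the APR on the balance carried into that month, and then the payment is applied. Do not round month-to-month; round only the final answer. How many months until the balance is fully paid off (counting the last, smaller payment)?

Monthly rate r = 12.4%/12 = 1.03333% = 0.0103333.
While 2% of the post-interest balance exceeds $30.00, each month B ← (B·(1+r))·(1 − 0.02), i.e. B shrinks by the factor (1+r)·0.98 = 0.99013.
This holds for months 1–64. Entering month 65 the balance is $1,483.77; 2% of the post-interest balance is now below $30.00, so the flat $30.00 minimum applies from here.
From month 65 a fixed $30.00 at rate r clears $1,483.77 in 70 more payments. Total: 64 + 70 = 134 months.

134 months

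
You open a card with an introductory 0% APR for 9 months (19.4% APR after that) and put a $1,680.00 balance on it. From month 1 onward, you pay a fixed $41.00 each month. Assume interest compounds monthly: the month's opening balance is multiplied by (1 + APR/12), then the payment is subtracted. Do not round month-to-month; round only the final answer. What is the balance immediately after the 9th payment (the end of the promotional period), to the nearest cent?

Promo months 1–9 at r₀ = 0%/12 = 0; months 10+ at r₁ = 19.4%/12 = 0.0161667.
After month 9 (no interest yet): B = $1,680.00 − 9·$41.00 = $1,311.00.

$1,311.00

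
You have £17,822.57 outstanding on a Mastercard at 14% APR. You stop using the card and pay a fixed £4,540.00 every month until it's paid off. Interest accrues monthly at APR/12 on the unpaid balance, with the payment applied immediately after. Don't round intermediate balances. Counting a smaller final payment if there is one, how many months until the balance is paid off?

5 payments

Monthly rate r = 14%/12 = 1.16667% = 0.0116667.
Recurrence: B ← B·(1+r) − £4,540.00.
Month 1: interest £207.93; balance after payment £13,490.50.
Month 2: interest £157.39; balance after payment £9,107.89.
Month 3: interest £106.26; balance after payment £4,674.15.
Month 4: interest £54.53; balance after payment £188.68.
Month 5: interest £2.20; balance after payment £0.00.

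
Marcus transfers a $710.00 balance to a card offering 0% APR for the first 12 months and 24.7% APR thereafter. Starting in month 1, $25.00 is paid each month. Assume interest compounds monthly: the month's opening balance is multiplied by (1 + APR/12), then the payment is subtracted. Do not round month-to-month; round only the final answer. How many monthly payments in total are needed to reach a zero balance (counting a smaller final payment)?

33 payments

Promo months 1–12 at r₀ = 0%/12 = 0; months 13+ at r₁ = 24.7%/12 = 0.0205833.
After month 12 (no interest yet): B = $710.00 − 12·$25.00 = $410.00.
Then at r₁ with $25.00/mo: n₂ = −ln(1 − r₁·B/P)/ln(1+r₁) ≈ 20.21 → 21 more payments.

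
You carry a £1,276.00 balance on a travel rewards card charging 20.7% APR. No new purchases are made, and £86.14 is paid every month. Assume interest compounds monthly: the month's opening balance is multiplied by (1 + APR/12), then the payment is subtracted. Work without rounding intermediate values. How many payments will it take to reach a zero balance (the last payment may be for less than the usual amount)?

18 months

Monthly rate r = 20.7%/12 = 1.725% = 0.01725.
Recurrence: B ← B·(1+r) − £86.14.
Month 1: interest £22.01; balance after payment £1,211.87.
Month 2: interest £20.90; balance after payment £1,146.64.
Closed form: n = −ln(1 − rB₀/P)/ln(1+r) = −ln(0.74447)/ln(1.01725) ≈ 17.253, so the balance reaches zero during payment 18.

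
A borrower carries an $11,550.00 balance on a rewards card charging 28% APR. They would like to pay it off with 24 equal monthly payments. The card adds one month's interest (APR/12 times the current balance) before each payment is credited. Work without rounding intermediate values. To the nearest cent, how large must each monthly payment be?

Monthly rate r = 28%/12 = 2.33333% = 0.0233333.
Level-payment amortization: P = B₀·r / (1 − (1+r)^(−n)) = 11550.00·0.0233333 / (1 − 1.02333^(−24)).
Denominator 1 − (1+r)^(−24) = 0.425104245.
P = 269.5 / 0.425104245 ≈ 633.96.

$633.96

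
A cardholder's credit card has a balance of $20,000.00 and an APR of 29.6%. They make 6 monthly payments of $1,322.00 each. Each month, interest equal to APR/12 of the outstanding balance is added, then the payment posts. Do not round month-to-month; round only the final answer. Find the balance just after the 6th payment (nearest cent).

Monthly rate r = 29.6%/12 = 2.46667% = 0.0246667.
Each month: B ← B·(1+r) − $1,322.00.
Month 1: interest $493.33; balance after payment $19,171.33.
Month 2: interest $472.89; balance after payment $18,322.23.
Month 3: interest $451.95; balance after payment $17,452.17.
Month 4: interest $430.49; balance after payment $16,560.66.
Month 5: interest $408.50; balance after payment $15,647.16.
Month 6: interest $385.96; balance after payment $14,711.12.

$14,711.12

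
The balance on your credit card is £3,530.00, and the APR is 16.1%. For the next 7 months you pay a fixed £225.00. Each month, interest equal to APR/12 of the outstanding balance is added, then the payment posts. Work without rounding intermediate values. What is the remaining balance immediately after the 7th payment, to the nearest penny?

Monthly rate r = 16.1%/12 = 1.34167% = 0.0134167.
Each month: B ← B·(1+r) − £225.00.
Month 1: interest £47.36; balance after payment £3,352.36.
Month 2: interest £44.98; balance after payment £3,172.34.
Month 3: interest £42.56; balance after payment £2,989.90.
Month 4: interest £40.11; balance after payment £2,805.02.
Month 5: interest £37.63; balance after payment £2,617.65.
Month 6: interest £35.12; balance after payment £2,427.77.
Month 7: interest £32.57; balance after payment £2,235.34.

£2,235.34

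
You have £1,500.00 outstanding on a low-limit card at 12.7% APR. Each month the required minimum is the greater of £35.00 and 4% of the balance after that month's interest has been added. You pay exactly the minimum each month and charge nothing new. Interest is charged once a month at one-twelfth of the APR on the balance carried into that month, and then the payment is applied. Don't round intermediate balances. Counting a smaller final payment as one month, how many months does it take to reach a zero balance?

Monthly rate r = 12.7%/12 = 1.05833% = 0.0105833.
While 4% of the post-interest balance exceeds £35.00, each month B ← (B·(1+r))·(1 − 0.04), i.e. B shrinks by the factor (1+r)·0.96 = 0.97016.
This holds for months 1–19. Entering month 20 the balance is £843.56; 4% of the post-interest balance is now below £35.00, so the flat £35.00 minimum applies from here.
From month 20 a fixed £35.00 at rate r clears £843.56 in 28 more payments. Total: 19 + 28 = 47 months.

47 months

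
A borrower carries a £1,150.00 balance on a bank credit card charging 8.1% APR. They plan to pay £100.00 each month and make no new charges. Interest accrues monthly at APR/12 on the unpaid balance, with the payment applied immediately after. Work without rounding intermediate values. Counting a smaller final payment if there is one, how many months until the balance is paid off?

13 payments

Monthly rate r = 8.1%/12 = 0.675% = 0.00675.
Recurrence: B ← B·(1+r) − £100.00.
Month 1: interest £7.76; balance after payment £1,057.76.
Month 2: interest £7.14; balance after payment £964.90.
Closed form: n = −ln(1 − rB₀/P)/ln(1+r) = −ln(0.92237)/ln(1.00675) ≈ 12.011, so the balance reaches zero during payment 13.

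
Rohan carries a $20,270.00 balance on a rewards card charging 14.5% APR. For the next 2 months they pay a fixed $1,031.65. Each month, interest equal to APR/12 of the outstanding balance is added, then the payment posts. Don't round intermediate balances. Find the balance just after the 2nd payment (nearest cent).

Monthly rate r = 14.5%/12 = 1.20833% = 0.0120833.
Each month: B ← B·(1+r) − $1,031.65.
Month 1: interest $244.93; balance after payment $19,483.28.
Month 2: interest $235.42; balance after payment $18,687.05.

$18,687.05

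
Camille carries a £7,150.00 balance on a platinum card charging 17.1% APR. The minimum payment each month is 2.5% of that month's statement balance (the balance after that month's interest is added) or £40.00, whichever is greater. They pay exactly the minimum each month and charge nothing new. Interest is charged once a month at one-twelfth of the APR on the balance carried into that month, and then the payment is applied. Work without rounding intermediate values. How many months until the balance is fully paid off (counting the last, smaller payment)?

194 months

Monthly rate r = 17.1%/12 = 1.425% = 0.01425.
While 2.5% of the post-interest balance exceeds £40.00, each month B ← (B·(1+r))·(1 − 0.025), i.e. B shrinks by the factor (1+r)·0.975 = 0.98889.
This holds for months 1–136. Entering month 137 the balance is £1,565.51; 2.5% of the post-interest balance is now below £40.00, so the flat £40.00 minimum applies from here.
From month 137 a fixed £40.00 at rate r clears £1,565.51 in 58 more payments. Total: 136 + 58 = 194 months.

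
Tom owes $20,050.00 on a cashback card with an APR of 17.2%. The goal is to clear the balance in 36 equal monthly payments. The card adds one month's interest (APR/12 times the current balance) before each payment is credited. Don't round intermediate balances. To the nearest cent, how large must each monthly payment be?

$716.83

Monthly rate r = 17.2%/12 = 1.43333% = 0.0143333.
Level-payment amortization: P = B₀·r / (1 − (1+r)^(−n)) = 20050.00·0.0143333 / (1 − 1.01433^(−36)).
Denominator 1 − (1+r)^(−36) = 0.400906117.
P = 287.383 / 0.400906117 ≈ 716.83.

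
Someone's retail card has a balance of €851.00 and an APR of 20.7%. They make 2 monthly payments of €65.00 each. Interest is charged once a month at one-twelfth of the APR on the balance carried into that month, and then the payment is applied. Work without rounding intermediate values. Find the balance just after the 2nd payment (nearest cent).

Monthly rate r = 20.7%/12 = 1.725% = 0.01725.
Each month: B ← B·(1+r) − €65.00.
Month 1: interest €14.68; balance after payment €800.68.
Month 2: interest €13.81; balance after payment €749.49.

€749.49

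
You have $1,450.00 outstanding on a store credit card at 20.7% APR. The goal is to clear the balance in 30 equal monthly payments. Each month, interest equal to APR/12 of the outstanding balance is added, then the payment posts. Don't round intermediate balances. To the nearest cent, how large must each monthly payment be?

Monthly rate r = 20.7%/12 = 1.725% = 0.01725.
Level-payment amortization: P = B₀·r / (1 − (1+r)^(−n)) = 1450.00·0.01725 / (1 − 1.01725^(−30)).
Denominator 1 − (1+r)^(−30) = 0.401355435.
P = 25.0125 / 0.401355435 ≈ 62.32.

$62.32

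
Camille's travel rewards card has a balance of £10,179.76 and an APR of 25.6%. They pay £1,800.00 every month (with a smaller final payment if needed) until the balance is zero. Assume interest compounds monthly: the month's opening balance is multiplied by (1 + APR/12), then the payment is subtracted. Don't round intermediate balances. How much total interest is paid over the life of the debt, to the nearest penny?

Monthly rate r = 25.6%/12 = 2.13333% = 0.0213333.
Payoff takes n = ⌈−ln(1 − rB₀/P)/ln(1+r)⌉ = ⌈6.091⌉ = 7 payments; the last is £165.07.
Total paid = 6·£1,800.00 + £165.07 = £10,965.07.
Total interest = total paid − principal = £10,965.07 − £10,179.76 = £785.31.

£785.31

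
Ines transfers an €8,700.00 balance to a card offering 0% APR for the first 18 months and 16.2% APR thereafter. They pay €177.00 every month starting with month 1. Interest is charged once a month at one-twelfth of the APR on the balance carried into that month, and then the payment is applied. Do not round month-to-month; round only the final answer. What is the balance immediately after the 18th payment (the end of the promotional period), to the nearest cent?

Promo months 1–18 at r₀ = 0%/12 = 0; months 19+ at r₁ = 16.2%/12 = 0.0135.
After month 18 (no interest yet): B = €8,700.00 − 18·€177.00 = €5,514.00.

€5,514.00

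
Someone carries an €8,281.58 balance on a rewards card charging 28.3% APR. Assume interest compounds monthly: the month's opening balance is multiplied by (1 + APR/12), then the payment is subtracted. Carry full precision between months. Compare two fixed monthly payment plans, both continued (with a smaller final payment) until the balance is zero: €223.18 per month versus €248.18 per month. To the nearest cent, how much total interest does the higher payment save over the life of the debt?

Monthly rate r = 28.3%/12 = 2.35833% = 0.0235833.
At €223.18/mo: n = ⌈−ln(1 − rB₀/P)/ln(1+r)⌉ = 90 payments (last €55.83); total interest = total paid − €8,281.58 = €11,637.27.
At €248.18/mo: 67 payments (last €84.08); total interest €8,182.38.
Interest saved = €11,637.27 − €8,182.38 = €3,454.89.

€3,454.89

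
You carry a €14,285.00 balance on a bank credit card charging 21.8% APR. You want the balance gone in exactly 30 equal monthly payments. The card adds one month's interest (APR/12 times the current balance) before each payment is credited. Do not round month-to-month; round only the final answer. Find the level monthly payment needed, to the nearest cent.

Monthly rate r = 21.8%/12 = 1.81667% = 0.0181667.
Level-payment amortization: P = B₀·r / (1 − (1+r)^(−n)) = 14285.00·0.0181667 / (1 − 1.01817^(−30)).
Denominator 1 − (1+r)^(−30) = 0.417315108.
P = 259.511 / 0.417315108 ≈ 621.86.

€621.86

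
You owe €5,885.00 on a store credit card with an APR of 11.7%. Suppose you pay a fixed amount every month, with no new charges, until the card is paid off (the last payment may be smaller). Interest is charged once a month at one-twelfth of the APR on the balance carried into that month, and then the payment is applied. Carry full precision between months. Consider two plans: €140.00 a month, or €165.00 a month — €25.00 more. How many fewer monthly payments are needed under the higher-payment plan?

10 fewer payments

Monthly rate r = 11.7%/12 = 0.975% = 0.00975.
At €140.00/mo: n = ⌈−ln(1 − rB₀/P)/ln(1+r)⌉ = 55 payments (last €49.58); total interest = total paid − €5,885.00 = €1,724.58.
At €165.00/mo: 45 payments (last €6.92); total interest €1,381.92.
Payments saved = 55 − 45 = 10.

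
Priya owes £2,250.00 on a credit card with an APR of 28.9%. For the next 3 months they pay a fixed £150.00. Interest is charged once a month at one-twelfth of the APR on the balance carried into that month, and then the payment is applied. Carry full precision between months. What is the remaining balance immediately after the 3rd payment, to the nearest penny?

£1,955.58

Monthly rate r = 28.9%/12 = 2.40833% = 0.0240833.
Each month: B ← B·(1+r) − £150.00.
Month 1: interest £54.19; balance after payment £2,154.19.
Month 2: interest £51.88; balance after payment £2,056.07.
Month 3: interest £49.52; balance after payment £1,955.58.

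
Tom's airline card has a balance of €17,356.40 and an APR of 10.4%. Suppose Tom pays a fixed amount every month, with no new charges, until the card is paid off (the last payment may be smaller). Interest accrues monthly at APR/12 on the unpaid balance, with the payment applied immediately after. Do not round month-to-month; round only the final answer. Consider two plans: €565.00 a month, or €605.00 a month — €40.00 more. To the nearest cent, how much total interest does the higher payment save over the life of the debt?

Monthly rate r = 10.4%/12 = 0.866667% = 0.00866667.
At €565.00/mo: n = ⌈−ln(1 − rB₀/P)/ln(1+r)⌉ = 36 payments (last €493.85); total interest = total paid − €17,356.40 = €2,912.45.
At €605.00/mo: 34 payments (last €76.81); total interest €2,685.41.
Interest saved = €2,912.45 − €2,685.41 = €227.04.

€227.04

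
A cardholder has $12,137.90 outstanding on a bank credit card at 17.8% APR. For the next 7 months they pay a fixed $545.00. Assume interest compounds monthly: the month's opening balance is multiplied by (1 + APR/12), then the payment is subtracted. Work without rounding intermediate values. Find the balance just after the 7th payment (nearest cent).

$9,466.68

Monthly rate r = 17.8%/12 = 1.48333% = 0.0148333.
Each month: B ← B·(1+r) − $545.00.
Month 1: interest $180.05; balance after payment $11,772.95.
Month 2: interest $174.63; balance after payment $11,402.58.
Month 3: interest $169.14; balance after payment $11,026.72.
Month 4: interest $163.56; balance after payment $10,645.28.
Month 5: interest $157.90; balance after payment $10,258.18.
Month 6: interest $152.16; balance after payment $9,865.35.
Month 7: interest $146.34; balance after payment $9,466.68.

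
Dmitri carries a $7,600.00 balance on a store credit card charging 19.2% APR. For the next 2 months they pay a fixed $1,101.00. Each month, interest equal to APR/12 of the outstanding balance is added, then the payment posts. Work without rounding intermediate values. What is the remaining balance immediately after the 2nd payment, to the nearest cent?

Monthly rate r = 19.2%/12 = 1.6% = 0.016.
Each month: B ← B·(1+r) − $1,101.00.
Month 1: interest $121.60; balance after payment $6,620.60.
Month 2: interest $105.93; balance after payment $5,625.53.

$5,625.53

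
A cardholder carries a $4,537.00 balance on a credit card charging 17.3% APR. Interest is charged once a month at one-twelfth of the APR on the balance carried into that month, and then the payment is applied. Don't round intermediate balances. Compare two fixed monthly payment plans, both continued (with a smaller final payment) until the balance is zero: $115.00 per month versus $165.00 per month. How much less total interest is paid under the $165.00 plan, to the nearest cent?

$937.80

Monthly rate r = 17.3%/12 = 1.44167% = 0.0144167.
At $115.00/mo: n = ⌈−ln(1 − rB₀/P)/ln(1+r)⌉ = 59 payments (last $87.84); total interest = total paid − $4,537.00 = $2,220.84.
At $165.00/mo: 36 payments (last $45.04); total interest $1,283.04.
Interest saved = $2,220.84 − $1,283.04 = $937.80.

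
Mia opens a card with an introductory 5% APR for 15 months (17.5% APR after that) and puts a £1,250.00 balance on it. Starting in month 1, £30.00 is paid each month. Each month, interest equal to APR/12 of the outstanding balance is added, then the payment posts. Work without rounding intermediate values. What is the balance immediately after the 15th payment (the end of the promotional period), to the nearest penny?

Promo months 1–15 at r₀ = 5%/12 = 0.00416667; months 16+ at r₁ = 17.5%/12 = 0.0145833.
After month 15: iterate B ← B·(1+r₀) − £30.00 for 15 months → £867.08.

£867.08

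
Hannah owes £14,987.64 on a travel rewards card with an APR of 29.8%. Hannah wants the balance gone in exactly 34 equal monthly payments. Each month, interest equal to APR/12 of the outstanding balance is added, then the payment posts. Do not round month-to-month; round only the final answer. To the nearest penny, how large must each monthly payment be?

£657.93

Monthly rate r = 29.8%/12 = 2.48333% = 0.0248333.
Level-payment amortization: P = B₀·r / (1 − (1+r)^(−n)) = 14987.64·0.0248333 / (1 − 1.02483^(−34)).
Denominator 1 − (1+r)^(−34) = 0.56570008.
P = 372.193 / 0.56570008 ≈ 657.93.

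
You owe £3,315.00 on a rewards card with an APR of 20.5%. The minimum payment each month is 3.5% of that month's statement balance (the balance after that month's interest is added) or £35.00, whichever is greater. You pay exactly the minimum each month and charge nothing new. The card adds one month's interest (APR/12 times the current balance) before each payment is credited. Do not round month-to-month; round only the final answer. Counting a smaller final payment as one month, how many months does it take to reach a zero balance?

Monthly rate r = 20.5%/12 = 1.70833% = 0.0170833.
While 3.5% of the post-interest balance exceeds £35.00, each month B ← (B·(1+r))·(1 − 0.035), i.e. B shrinks by the factor (1+r)·0.965 = 0.98149.
This holds for months 1–66. Entering month 67 the balance is £965.65; 3.5% of the post-interest balance is now below £35.00, so the flat £35.00 minimum applies from here.
From month 67 a fixed £35.00 at rate r clears £965.65 in 38 more payments. Total: 66 + 38 = 104 months.

104 months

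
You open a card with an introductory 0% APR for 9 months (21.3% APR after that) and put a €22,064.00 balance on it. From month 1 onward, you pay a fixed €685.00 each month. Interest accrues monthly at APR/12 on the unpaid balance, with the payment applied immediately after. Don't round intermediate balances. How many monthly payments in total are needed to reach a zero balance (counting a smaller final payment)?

40 payments

Promo months 1–9 at r₀ = 0%/12 = 0; months 10+ at r₁ = 21.3%/12 = 0.01775.
After month 9 (no interest yet): B = €22,064.00 − 9·€685.00 = €15,899.00.
Then at r₁ with €685.00/mo: n₂ = −ln(1 − r₁·B/P)/ln(1+r₁) ≈ 30.18 → 31 more payments.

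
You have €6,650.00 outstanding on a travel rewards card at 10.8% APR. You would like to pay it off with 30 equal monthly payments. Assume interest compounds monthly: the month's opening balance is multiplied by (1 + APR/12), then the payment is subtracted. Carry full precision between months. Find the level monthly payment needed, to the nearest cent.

Monthly rate r = 10.8%/12 = 0.9% = 0.009.
Level-payment amortization: P = B₀·r / (1 − (1+r)^(−n)) = 6650.00·0.009 / (1 − 1.009^(−30)).
Denominator 1 − (1+r)^(−30) = 0.23569797.
P = 59.85 / 0.23569797 ≈ 253.93.

€253.93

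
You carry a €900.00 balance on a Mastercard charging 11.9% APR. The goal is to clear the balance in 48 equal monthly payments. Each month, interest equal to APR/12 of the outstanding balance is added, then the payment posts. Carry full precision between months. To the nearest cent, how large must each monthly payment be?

Monthly rate r = 11.9%/12 = 0.991667% = 0.00991667.
Level-payment amortization: P = B₀·r / (1 − (1+r)^(−n)) = 900.00·0.00991667 / (1 − 1.00992^(−48)).
Denominator 1 − (1+r)^(−48) = 0.377278146.
P = 8.925 / 0.377278146 ≈ 23.66.

€23.66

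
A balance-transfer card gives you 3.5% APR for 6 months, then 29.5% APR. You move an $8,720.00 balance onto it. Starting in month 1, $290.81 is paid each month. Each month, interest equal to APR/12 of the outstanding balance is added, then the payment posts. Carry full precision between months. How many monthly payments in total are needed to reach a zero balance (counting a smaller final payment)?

44 payments

Promo months 1–6 at r₀ = 3.5%/12 = 0.00291667; months 7+ at r₁ = 29.5%/12 = 0.0245833.
After month 6: iterate B ← B·(1+r₀) − $290.81 for 6 months → $7,116.08.
Then at r₁ with $290.81/mo: n₂ = −ln(1 − r₁·B/P)/ln(1+r₁) ≈ 37.89 → 38 more payments.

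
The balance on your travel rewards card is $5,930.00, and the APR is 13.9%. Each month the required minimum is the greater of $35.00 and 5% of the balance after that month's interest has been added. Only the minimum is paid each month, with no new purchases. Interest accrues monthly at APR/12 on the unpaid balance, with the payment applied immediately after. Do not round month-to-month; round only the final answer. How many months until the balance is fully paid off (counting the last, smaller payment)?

Monthly rate r = 13.9%/12 = 1.15833% = 0.0115833.
While 5% of the post-interest balance exceeds $35.00, each month B ← (B·(1+r))·(1 − 0.05), i.e. B shrinks by the factor (1+r)·0.95 = 0.961.
This holds for months 1–55. Entering month 56 the balance is $665.19; 5% of the post-interest balance is now below $35.00, so the flat $35.00 minimum applies from here.
From month 56 a fixed $35.00 at rate r clears $665.19 in 22 more payments. Total: 55 + 22 = 77 months.

77 months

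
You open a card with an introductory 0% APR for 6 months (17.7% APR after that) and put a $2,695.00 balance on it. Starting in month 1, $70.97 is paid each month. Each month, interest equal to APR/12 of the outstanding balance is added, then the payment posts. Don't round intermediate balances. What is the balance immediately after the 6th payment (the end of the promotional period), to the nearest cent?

Promo months 1–6 at r₀ = 0%/12 = 0; months 7+ at r₁ = 17.7%/12 = 0.01475.
After month 6 (no interest yet): B = $2,695.00 − 6·$70.97 = $2,269.18.

$2,269.18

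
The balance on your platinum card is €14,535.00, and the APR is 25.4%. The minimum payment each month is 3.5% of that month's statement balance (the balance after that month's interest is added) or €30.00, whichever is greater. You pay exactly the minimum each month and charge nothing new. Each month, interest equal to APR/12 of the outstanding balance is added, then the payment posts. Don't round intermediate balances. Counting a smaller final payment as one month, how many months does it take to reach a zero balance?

Monthly rate r = 25.4%/12 = 2.11667% = 0.0211667.
While 3.5% of the post-interest balance exceeds €30.00, each month B ← (B·(1+r))·(1 − 0.035), i.e. B shrinks by the factor (1+r)·0.965 = 0.98543.
This holds for months 1–195. Entering month 196 the balance is €830.01; 3.5% of the post-interest balance is now below €30.00, so the flat €30.00 minimum applies from here.
From month 196 a fixed €30.00 at rate r clears €830.01 in 43 more payments. Total: 195 + 43 = 238 months.

238 months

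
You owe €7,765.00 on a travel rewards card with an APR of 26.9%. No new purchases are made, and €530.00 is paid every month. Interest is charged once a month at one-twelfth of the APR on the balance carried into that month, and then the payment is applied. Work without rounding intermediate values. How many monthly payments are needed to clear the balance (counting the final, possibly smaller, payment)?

Monthly rate r = 26.9%/12 = 2.24167% = 0.0224167.
Recurrence: B ← B·(1+r) − €530.00.
Month 1: interest €174.07; balance after payment €7,409.07.
Month 2: interest €166.09; balance after payment €7,045.15.
Closed form: n = −ln(1 − rB₀/P)/ln(1+r) = −ln(0.67157)/ln(1.02242) ≈ 17.959, so the balance reaches zero during payment 18.

18 payments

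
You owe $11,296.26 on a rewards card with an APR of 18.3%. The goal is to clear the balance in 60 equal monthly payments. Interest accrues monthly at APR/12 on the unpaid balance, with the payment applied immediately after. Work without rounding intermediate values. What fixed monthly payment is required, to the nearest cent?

$288.70

Monthly rate r = 18.3%/12 = 1.525% = 0.01525.
Level-payment amortization: P = B₀·r / (1 − (1+r)^(−n)) = 11296.26·0.01525 / (1 − 1.01525^(−60)).
Denominator 1 − (1+r)^(−60) = 0.596707533.
P = 172.268 / 0.596707533 ≈ 288.70.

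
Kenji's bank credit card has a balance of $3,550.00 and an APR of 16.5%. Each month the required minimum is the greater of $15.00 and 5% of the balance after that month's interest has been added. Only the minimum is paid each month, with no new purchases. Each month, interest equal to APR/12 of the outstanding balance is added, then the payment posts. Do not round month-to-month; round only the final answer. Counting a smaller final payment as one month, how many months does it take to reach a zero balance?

90 months

Monthly rate r = 16.5%/12 = 1.375% = 0.01375.
While 5% of the post-interest balance exceeds $15.00, each month B ← (B·(1+r))·(1 − 0.05), i.e. B shrinks by the factor (1+r)·0.95 = 0.96306.
This holds for months 1–67. Entering month 68 the balance is $285.15; 5% of the post-interest balance is now below $15.00, so the flat $15.00 minimum applies from here.
From month 68 a fixed $15.00 at rate r clears $285.15 in 23 more payments. Total: 67 + 23 = 90 months.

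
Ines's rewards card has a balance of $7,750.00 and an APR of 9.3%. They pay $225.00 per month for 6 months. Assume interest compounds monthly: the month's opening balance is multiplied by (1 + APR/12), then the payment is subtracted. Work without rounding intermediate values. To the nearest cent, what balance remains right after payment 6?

$6,741.00

Monthly rate r = 9.3%/12 = 0.775% = 0.00775.
Each month: B ← B·(1+r) − $225.00.
Month 1: interest $60.06; balance after payment $7,585.06.
Month 2: interest $58.78; balance after payment $7,418.85.
Month 3: interest $57.50; balance after payment $7,251.34.
Month 4: interest $56.20; balance after payment $7,082.54.
Month 5: interest $54.89; balance after payment $6,912.43.
Month 6: interest $53.57; balance after payment $6,741.00.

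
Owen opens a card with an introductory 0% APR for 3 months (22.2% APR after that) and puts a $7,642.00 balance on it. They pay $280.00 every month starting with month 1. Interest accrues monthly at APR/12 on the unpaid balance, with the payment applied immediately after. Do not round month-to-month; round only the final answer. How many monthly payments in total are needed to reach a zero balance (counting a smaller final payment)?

36 months

Promo months 1–3 at r₀ = 0%/12 = 0; months 4+ at r₁ = 22.2%/12 = 0.0185.
After month 3 (no interest yet): B = $7,642.00 − 3·$280.00 = $6,802.00.
Then at r₁ with $280.00/mo: n₂ = −ln(1 − r₁·B/P)/ln(1+r₁) ≈ 32.56 → 33 more payments.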